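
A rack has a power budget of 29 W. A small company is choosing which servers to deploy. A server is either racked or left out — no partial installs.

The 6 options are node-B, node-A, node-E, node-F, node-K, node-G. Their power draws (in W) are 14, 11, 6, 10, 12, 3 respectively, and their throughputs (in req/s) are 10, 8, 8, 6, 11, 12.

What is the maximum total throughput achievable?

This is an integer program with binary decision variables.
node-B + node-K + node-G: power draw 14 + 12 + 3 = 29 ≤ 29, throughput 10 + 11 + 12 = 33.
node-A + node-K + node-G: power draw 11 + 12 + 3 = 26 ≤ 29, throughput 8 + 11 + 12 = 31.
node-E + node-K + node-G: power draw 6 + 12 + 3 = 21 ≤ 29, throughput 8 + 11 + 12 = 31.
Best is node-B, node-K, and node-G with total throughput 33.

33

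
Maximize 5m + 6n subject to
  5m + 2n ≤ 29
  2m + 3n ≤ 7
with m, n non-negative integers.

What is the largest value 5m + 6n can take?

The continuous relaxation peaks at (3.5, 0) with value 17.50; rounding to a feasible lattice point costs some objective.
(m,n)=(2,1): 5·2+2·1=12≤29, 2·2+3·1=7≤7, objective 16.
(m,n)=(3,0): 5·3+2·0=15≤29, 2·3+3·0=6≤7, objective 15.
(m,n)=(1,1): 5·1+2·1=7≤29, 2·1+3·1=5≤7, objective 11.
No feasible integer point exceeds 16.

16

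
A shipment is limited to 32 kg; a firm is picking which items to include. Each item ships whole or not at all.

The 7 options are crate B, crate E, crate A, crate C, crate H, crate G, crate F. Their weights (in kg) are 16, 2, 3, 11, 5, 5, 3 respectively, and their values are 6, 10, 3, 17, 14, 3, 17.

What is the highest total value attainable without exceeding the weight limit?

64

Allowing fractional choices, the relaxed optimum would be about 65.1, but items are indivisible.
crate E + crate A + crate C + crate H + crate F: weight 2 + 3 + 11 + 5 + 3 = 24 ≤ 32, value 10 + 3 + 17 + 14 + 17 = 61.
crate E + crate A + crate C + crate H + crate G + crate F: weight 2 + 3 + 11 + 5 + 5 + 3 = 29 ≤ 32, value 10 + 3 + 17 + 14 + 3 + 17 = 64.
crate E + crate C + crate H + crate G + crate F: weight 2 + 11 + 5 + 5 + 3 = 26 ≤ 32, value 10 + 17 + 14 + 3 + 17 = 61.
Best is crate E, crate A, crate C, crate H, crate G, and crate F with total value 64.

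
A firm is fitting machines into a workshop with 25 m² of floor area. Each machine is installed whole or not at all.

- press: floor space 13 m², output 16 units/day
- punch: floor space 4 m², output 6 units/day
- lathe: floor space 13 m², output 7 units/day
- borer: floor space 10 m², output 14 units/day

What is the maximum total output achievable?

30

Allowing fractional choices, the relaxed optimum would be about 33.5, but machines are indivisible.
lathe + borer: floor space 13 + 10 = 23 ≤ 25, output 7 + 14 = 21.
press + borer: floor space 13 + 10 = 23 ≤ 25, output 16 + 14 = 30.
press + punch: floor space 13 + 4 = 17 ≤ 25, output 16 + 6 = 22.
Best is press and borer with total output 30.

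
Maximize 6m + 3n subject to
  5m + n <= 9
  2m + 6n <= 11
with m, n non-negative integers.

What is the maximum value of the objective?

(m,n)=(1,1) is feasible, giving 9.
(m,n)=(1,0) is feasible, giving 6.
(m,n)=(0,1) is feasible, giving 3.
(m,n)=(0,0) is feasible, giving 0.
Maximum is 9 at (m,n)=(1,1).

9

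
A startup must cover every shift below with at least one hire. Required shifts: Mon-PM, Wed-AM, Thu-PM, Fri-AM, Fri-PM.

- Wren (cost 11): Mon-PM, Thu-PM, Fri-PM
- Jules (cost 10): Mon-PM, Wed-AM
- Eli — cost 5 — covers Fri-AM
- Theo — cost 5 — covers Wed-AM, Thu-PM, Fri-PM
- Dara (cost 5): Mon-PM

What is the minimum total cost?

15

This is an integer covering problem.
Choose Eli, Theo, and Dara: together they cover Mon-PM, Wed-AM, Thu-PM, Fri-AM, Fri-PM — every shift.
Total cost: 5 + 5 + 5 = 15.
No cover costs less than 15.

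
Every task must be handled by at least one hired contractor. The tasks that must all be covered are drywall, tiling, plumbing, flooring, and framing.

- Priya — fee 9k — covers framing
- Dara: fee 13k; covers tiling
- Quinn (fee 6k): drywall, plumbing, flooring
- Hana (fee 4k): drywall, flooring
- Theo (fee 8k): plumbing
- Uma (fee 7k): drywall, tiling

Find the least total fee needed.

Choose Priya, Quinn, and Uma: together they cover drywall, tiling, plumbing, flooring, framing — every task.
Total fee: 9 + 6 + 7 = 22.

22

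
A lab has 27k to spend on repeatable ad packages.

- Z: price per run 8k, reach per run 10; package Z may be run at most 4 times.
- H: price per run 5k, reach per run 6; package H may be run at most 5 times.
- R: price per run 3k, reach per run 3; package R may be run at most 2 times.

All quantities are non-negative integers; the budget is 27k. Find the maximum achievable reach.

Z has the best ratio (10/8); taking only Z gives at most 3×10 = 30 (stopped by the price limit).
Mixing does better — 3×Z and 1×R: price 27 ≤ 27, reach 3·10 + 1·3 = 33.

33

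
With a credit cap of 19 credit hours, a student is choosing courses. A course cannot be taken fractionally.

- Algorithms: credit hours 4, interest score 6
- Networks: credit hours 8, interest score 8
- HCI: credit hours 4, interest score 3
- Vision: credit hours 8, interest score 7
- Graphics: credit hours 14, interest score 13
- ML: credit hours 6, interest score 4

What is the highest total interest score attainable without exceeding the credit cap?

19

Allowing fractional choices, the relaxed optimum would be about 20.5, but courses are indivisible.
Algorithms + Networks + HCI: credit hours 4 + 8 + 4 = 16 ≤ 19, interest score 6 + 8 + 3 = 17.
Algorithms + Graphics: credit hours 4 + 14 = 18 ≤ 19, interest score 6 + 13 = 19.
Algorithms + Networks + ML: credit hours 4 + 8 + 6 = 18 ≤ 19, interest score 6 + 8 + 4 = 18.
Best is Algorithms and Graphics with total interest score 19.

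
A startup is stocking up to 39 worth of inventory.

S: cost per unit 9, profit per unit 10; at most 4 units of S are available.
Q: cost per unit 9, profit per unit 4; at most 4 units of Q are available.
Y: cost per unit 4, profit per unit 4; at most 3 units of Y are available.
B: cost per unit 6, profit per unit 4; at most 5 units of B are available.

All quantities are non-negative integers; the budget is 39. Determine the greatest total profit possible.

42

Take 3×S and 3×Y: cost 39 ≤ 39, profit 3·10 + 3·4 = 42.
No other integer combination yields more.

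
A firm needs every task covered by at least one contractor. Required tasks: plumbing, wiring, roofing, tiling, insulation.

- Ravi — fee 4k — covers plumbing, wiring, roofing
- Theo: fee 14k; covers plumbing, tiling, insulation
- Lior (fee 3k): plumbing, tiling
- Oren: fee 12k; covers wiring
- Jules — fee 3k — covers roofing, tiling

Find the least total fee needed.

18

This is an integer covering problem.
The greedy cost-per-new-task heuristic would pick Ravi, Lior, and Theo for 21, but a cheaper cover exists.
Choose Ravi and Theo: together they cover plumbing, wiring, roofing, tiling, insulation — every task.
Total fee: 4 + 14 = 18.
No cover costs less than 18.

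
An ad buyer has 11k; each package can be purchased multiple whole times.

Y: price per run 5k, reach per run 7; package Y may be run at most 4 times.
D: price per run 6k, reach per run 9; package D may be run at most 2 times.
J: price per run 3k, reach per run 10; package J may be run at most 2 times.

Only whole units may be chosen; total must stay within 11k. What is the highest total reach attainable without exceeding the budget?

J has the best ratio (10/3); taking only J gives at most 2×10 = 20 (stopped by the supply cap of 2).
Mixing does better — 1×Y and 2×J: price 11 ≤ 11, reach 1·7 + 2·10 = 27.

27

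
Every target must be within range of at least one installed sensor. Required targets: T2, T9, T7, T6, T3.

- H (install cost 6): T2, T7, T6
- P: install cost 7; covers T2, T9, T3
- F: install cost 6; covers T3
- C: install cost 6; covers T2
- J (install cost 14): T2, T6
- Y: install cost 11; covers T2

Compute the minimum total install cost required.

Choose H and P: together they cover T2, T9, T7, T6, T3 — every target.
Total install cost: 6 + 7 = 13.
No cover costs less than 13.

13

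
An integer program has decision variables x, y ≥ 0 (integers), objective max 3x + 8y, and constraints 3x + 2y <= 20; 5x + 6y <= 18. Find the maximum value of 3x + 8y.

24

(x,y)=(0,3): 3·0+2·3=6≤20, 5·0+6·3=18≤18, objective 24.
(x,y)=(1,2): 3·1+2·2=7≤20, 5·1+6·2=17≤18, objective 19.
(x,y)=(0,2): 3·0+2·2=4≤20, 5·0+6·2=12≤18, objective 16.
No feasible integer point exceeds 24.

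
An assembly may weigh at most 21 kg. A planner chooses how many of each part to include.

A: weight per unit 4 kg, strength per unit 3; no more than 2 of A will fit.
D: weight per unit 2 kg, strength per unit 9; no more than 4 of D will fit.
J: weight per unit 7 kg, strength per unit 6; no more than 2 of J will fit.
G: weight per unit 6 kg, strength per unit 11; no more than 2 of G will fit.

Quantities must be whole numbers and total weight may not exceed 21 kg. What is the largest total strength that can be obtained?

This is a bounded integer knapsack.
Take 4×D and 2×G: weight 20 ≤ 21, strength 4·9 + 2·11 = 58.
D has the best ratio (9/2) and is taken to its limit of 4; remaining capacity is filled optimally with the others.

58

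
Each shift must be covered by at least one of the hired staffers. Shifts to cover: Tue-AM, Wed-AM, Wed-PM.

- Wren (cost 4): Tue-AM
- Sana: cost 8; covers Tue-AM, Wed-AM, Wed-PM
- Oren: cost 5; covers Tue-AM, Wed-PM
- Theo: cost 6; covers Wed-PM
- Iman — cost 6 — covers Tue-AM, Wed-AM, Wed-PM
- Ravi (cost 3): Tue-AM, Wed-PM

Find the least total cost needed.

This is a weighted set-cover instance.
The greedy cost-per-new-shift heuristic would pick Ravi and Iman for 9, but a cheaper cover exists.
Iman alone covers Tue-AM, Wed-AM, Wed-PM — every shift.
Total cost: 6.
No cover costs less than 6.

6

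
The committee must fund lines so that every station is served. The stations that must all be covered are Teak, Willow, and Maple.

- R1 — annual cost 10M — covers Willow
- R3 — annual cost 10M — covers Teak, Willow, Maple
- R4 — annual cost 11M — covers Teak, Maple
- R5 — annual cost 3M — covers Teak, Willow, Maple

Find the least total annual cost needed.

R5 alone covers Teak, Willow, Maple — every station.
Total annual cost: 3.
No cover costs less than 3.

3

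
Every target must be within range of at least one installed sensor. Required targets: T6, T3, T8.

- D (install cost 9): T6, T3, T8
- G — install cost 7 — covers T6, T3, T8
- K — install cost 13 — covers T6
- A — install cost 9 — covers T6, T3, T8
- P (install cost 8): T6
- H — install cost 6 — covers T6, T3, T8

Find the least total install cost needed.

H alone covers T6, T3, T8 — every target.
Total install cost: 6.
No cover costs less than 6.

6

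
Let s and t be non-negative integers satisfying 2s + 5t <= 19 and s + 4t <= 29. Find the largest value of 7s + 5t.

63

The continuous relaxation peaks at (9.5, 0) with value 66.50; rounding to a feasible lattice point costs some objective.
(s,t)=(9,0) is feasible, giving 63.
(s,t)=(8,0) is feasible, giving 56.
No feasible integer point exceeds 63.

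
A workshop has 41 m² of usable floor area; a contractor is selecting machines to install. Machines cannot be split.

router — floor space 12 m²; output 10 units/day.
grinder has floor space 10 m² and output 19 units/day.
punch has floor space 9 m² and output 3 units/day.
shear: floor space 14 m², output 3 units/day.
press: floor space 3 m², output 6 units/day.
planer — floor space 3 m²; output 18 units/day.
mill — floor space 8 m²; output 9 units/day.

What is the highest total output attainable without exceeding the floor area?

62

router + grinder + planer + mill: floor space 12 + 10 + 3 + 8 = 33 ≤ 41, output 10 + 19 + 18 + 9 = 56.
router + grinder + press + planer + mill: floor space 12 + 10 + 3 + 3 + 8 = 36 ≤ 41, output 10 + 19 + 6 + 18 + 9 = 62.
router + grinder + punch + press + planer: floor space 12 + 10 + 9 + 3 + 3 = 37 ≤ 41, output 10 + 19 + 3 + 6 + 18 = 56.
Best is router, grinder, press, planer, and mill with total output 62.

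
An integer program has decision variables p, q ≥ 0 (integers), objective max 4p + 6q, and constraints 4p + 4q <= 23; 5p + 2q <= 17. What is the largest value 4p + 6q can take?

30

The continuous relaxation peaks at (0, 5.75) with value 34.50; rounding to a feasible lattice point costs some objective.
(p,q)=(0,5): 4·0+4·5=20≤23, 5·0+2·5=10≤17, objective 30.
(p,q)=(1,4): 4·1+4·4=20≤23, 5·1+2·4=13≤17, objective 28.
(p,q)=(0,4): 4·0+4·4=16≤23, 5·0+2·4=8≤17, objective 24.
No feasible integer point exceeds 30.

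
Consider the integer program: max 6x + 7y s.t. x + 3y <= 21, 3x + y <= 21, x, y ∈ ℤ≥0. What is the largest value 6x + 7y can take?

(x,y)=(5,5) is feasible, giving 65.
(x,y)=(4,5) is feasible, giving 59.
(x,y)=(5,4) is feasible, giving 58.
(x,y)=(4,4) is feasible, giving 52.
The best lattice point is (5,5), giving 65.

65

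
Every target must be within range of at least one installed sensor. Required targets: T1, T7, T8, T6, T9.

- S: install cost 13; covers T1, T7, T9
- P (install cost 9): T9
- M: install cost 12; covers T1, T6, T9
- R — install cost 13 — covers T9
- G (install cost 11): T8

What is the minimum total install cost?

Choose S, M, and G: together they cover T1, T7, T8, T6, T9 — every target.
Total install cost: 13 + 12 + 11 = 36.
No cover costs less than 36.

36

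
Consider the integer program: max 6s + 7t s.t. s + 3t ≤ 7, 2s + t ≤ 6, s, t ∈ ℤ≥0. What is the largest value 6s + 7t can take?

The continuous relaxation peaks at (2.2, 1.6) with value 24.40; rounding to a feasible lattice point costs some objective.
(s,t)=(1,2): 1·1+3·2=7≤7, 2·1+1·2=4≤6, objective 20.
(s,t)=(2,1): 1·2+3·1=5≤7, 2·2+1·1=5≤6, objective 19.
(s,t)=(3,0): 1·3+3·0=3≤7, 2·3+1·0=6≤6, objective 18.
(s,t)=(0,2): 1·0+3·2=6≤7, 2·0+1·2=2≤6, objective 14.
No feasible integer point exceeds 20.

20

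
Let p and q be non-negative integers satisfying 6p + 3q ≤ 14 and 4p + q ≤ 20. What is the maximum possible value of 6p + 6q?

24

(p,q)=(0,4) is feasible, giving 24.
(p,q)=(0,3) is feasible, giving 18.
Maximum is 24 at (p,q)=(0,4).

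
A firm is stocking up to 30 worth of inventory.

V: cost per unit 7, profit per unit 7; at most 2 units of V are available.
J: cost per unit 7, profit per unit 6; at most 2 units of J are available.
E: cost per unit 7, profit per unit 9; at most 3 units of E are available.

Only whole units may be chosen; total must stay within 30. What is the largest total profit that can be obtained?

34

1×J and 3×E: cost 28 ≤ 30, profit 1·6 + 3·9 = 33.
1×V and 3×E: cost 28 ≤ 30, profit 1·7 + 3·9 = 34.
Best is 34.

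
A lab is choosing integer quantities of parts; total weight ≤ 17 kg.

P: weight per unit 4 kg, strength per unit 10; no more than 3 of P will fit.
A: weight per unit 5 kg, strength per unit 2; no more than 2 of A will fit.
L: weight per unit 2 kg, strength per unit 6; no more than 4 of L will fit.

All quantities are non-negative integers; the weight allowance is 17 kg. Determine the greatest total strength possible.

Take 2×P and 4×L: weight 16 ≤ 17, strength 2·10 + 4·6 = 44.
L has the best ratio (6/2) and is taken to its limit of 4; remaining capacity is filled optimally with the others.

44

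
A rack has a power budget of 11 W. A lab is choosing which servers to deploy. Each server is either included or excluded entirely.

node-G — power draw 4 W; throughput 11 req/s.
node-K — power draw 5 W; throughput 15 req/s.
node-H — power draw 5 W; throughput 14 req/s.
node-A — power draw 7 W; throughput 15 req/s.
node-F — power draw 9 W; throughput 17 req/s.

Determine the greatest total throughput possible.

This is a 0-1 knapsack instance.
Allowing fractional choices, the relaxed optimum would be about 31.8, but servers are indivisible.
node-K + node-H: power draw 5 + 5 = 10 ≤ 11, throughput 15 + 14 = 29.
node-G + node-K: power draw 4 + 5 = 9 ≤ 11, throughput 11 + 15 = 26.
node-G + node-A: power draw 4 + 7 = 11 ≤ 11, throughput 11 + 15 = 26.
Best is node-K and node-H with total throughput 29.

29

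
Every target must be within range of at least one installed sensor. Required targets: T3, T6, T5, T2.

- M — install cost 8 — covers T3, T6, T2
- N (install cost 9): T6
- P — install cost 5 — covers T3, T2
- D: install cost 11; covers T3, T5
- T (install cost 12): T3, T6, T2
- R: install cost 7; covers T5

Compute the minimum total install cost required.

This is an integer covering problem.
The greedy cost-per-new-target heuristic would pick P, R, and M for 20, but a cheaper cover exists.
Choose M and R: together they cover T3, T6, T5, T2 — every target.
Total install cost: 8 + 7 = 15.
No cover costs less than 15.

15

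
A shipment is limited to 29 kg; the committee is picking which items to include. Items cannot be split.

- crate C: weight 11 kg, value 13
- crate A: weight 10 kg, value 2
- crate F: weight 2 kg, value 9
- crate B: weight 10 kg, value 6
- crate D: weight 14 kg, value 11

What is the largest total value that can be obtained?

33

crate C + crate F + crate D: weight 11 + 2 + 14 = 27 ≤ 29, value 13 + 9 + 11 = 33.
crate C + crate F + crate B: weight 11 + 2 + 10 = 23 ≤ 29, value 13 + 9 + 6 = 28.
crate F + crate B + crate D: weight 2 + 10 + 14 = 26 ≤ 29, value 9 + 6 + 11 = 26.
Best is crate C, crate F, and crate D with total value 33.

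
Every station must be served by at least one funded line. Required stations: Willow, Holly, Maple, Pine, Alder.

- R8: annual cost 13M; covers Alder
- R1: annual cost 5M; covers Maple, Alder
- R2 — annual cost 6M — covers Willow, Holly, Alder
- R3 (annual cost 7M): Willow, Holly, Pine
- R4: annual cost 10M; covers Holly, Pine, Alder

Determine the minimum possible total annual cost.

The greedy cost-per-new-station heuristic would pick R2, R1, and R3 for 18, but a cheaper cover exists.
Choose R1 and R3: together they cover Willow, Holly, Maple, Pine, Alder — every station.
Total annual cost: 5 + 7 = 12.
No cover costs less than 12.

12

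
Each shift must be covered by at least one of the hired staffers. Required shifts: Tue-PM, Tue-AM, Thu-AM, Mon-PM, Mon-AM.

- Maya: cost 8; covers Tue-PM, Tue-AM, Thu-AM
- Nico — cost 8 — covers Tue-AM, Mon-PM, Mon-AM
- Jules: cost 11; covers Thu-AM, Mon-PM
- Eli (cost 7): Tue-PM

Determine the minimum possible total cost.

16

Choose Maya and Nico: together they cover Tue-PM, Tue-AM, Thu-AM, Mon-PM, Mon-AM — every shift.
Total cost: 8 + 8 = 16.
No cover costs less than 16.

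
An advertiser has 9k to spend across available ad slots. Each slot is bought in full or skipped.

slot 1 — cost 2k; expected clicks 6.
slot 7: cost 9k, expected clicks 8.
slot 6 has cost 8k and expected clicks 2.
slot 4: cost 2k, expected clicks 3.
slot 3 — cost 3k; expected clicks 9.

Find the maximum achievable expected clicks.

18

slot 1 + slot 4 + slot 3: cost 2 + 2 + 3 = 7 ≤ 9, expected clicks 6 + 3 + 9 = 18.
slot 4 + slot 3: cost 2 + 3 = 5 ≤ 9, expected clicks 3 + 9 = 12.
slot 1 + slot 3: cost 2 + 3 = 5 ≤ 9, expected clicks 6 + 9 = 15.
Best is slot 1, slot 4, and slot 3 with total expected clicks 18.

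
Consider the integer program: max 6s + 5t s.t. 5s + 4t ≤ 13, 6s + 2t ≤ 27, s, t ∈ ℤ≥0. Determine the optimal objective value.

16

The continuous relaxation peaks at (0, 3.25) with value 16.25; rounding to a feasible lattice point costs some objective.
(s,t)=(1,2): 5·1+4·2=13≤13, 6·1+2·2=10≤27, objective 16.
(s,t)=(0,3): 5·0+4·3=12≤13, 6·0+2·3=6≤27, objective 15.
(s,t)=(1,1): 5·1+4·1=9≤13, 6·1+2·1=8≤27, objective 11.
(s,t)=(0,2): 5·0+4·2=8≤13, 6·0+2·2=4≤27, objective 10.
The best lattice point is (1,2), giving 16.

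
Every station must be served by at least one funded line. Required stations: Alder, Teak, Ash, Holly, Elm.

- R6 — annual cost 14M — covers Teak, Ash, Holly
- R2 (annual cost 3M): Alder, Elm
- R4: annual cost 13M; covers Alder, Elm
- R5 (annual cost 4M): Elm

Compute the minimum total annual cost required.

17

Choose R6 and R2: together they cover Alder, Teak, Ash, Holly, Elm — every station.
Total annual cost: 14 + 3 = 17.
No cover costs less than 17.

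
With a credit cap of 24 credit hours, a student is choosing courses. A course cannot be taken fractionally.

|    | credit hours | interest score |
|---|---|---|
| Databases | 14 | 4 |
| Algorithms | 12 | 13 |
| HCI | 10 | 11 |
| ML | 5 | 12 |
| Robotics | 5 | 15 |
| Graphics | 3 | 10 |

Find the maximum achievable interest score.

48

Take HCI, ML, Robotics, and Graphics: credit hours 10 + 5 + 5 + 3 = 23 ≤ 24, interest score 11 + 12 + 15 + 10 = 48.
No other feasible combination does better.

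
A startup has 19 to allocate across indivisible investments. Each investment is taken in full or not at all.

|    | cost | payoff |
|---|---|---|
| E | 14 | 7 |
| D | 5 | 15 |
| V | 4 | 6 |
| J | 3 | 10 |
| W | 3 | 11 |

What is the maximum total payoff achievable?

This is an integer program with binary decision variables.
Allowing fractional choices, the relaxed optimum would be about 44.0, but investments are indivisible.
D + V + J + W: cost 5 + 4 + 3 + 3 = 15 ≤ 19, payoff 15 + 6 + 10 + 11 = 42.
D + J + W: cost 5 + 3 + 3 = 11 ≤ 19, payoff 15 + 10 + 11 = 36.
D + V + W: cost 5 + 4 + 3 = 12 ≤ 19, payoff 15 + 6 + 11 = 32.
Best is D, V, J, and W with total payoff 42.

42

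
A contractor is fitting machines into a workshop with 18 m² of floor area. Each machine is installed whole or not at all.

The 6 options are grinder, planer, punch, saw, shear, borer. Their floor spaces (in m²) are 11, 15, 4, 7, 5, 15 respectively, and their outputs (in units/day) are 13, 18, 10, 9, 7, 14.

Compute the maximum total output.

26

Allowing fractional choices, the relaxed optimum would be about 28.4, but machines are indivisible.
grinder + saw: floor space 11 + 7 = 18 ≤ 18, output 13 + 9 = 22.
punch + saw + shear: floor space 4 + 7 + 5 = 16 ≤ 18, output 10 + 9 + 7 = 26.
grinder + punch: floor space 11 + 4 = 15 ≤ 18, output 13 + 10 = 23.
Best is punch, saw, and shear with total output 26.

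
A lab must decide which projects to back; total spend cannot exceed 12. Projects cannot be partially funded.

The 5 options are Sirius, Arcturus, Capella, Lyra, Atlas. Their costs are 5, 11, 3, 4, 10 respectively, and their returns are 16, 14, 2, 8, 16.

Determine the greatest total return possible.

Allowing fractional choices, the relaxed optimum would be about 28.8, but projects are indivisible.
Sirius + Lyra: cost 5 + 4 = 9 ≤ 12, return 16 + 8 = 24.
Sirius + Capella + Lyra: cost 5 + 3 + 4 = 12 ≤ 12, return 16 + 2 + 8 = 26.
Sirius + Capella: cost 5 + 3 = 8 ≤ 12, return 16 + 2 = 18.
Best is Sirius, Capella, and Lyra with total return 26.

26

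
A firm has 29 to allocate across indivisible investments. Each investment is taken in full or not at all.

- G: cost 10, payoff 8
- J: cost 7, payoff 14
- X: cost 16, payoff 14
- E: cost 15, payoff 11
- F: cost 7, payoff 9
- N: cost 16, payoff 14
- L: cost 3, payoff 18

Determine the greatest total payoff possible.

49

This is an integer program with binary decision variables.
Allowing fractional choices, the relaxed optimum would be about 51.5, but investments are indivisible.
J + X + L: cost 7 + 16 + 3 = 26 ≤ 29, payoff 14 + 14 + 18 = 46.
G + J + F + L: cost 10 + 7 + 7 + 3 = 27 ≤ 29, payoff 8 + 14 + 9 + 18 = 49.
Best is G, J, F, and L with total payoff 49.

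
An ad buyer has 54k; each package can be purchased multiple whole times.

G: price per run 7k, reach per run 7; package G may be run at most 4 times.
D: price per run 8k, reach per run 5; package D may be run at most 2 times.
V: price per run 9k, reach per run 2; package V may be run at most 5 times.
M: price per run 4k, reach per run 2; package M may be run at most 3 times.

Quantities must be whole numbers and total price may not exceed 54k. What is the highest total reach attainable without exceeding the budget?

Take 4×G, 2×D, and 2×M: price 52 ≤ 54, reach 4·7 + 2·5 + 2·2 = 42.
G has the best ratio (7/7) and is taken to its limit of 4; remaining capacity is filled optimally with the others.

42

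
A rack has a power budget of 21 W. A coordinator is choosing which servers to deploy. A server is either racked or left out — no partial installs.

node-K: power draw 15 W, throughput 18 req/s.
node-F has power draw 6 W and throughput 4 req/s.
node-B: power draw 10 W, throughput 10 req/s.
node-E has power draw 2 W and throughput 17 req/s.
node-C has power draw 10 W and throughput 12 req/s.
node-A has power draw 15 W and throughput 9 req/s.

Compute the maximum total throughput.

This is an integer program with binary decision variables.
Allowing fractional choices, the relaxed optimum would be about 39.8, but servers are indivisible.
node-F + node-B + node-E: power draw 6 + 10 + 2 = 18 ≤ 21, throughput 4 + 10 + 17 = 31.
node-K + node-E: power draw 15 + 2 = 17 ≤ 21, throughput 18 + 17 = 35.
node-F + node-E + node-C: power draw 6 + 2 + 10 = 18 ≤ 21, throughput 4 + 17 + 12 = 33.
Best is node-K and node-E with total throughput 35.

35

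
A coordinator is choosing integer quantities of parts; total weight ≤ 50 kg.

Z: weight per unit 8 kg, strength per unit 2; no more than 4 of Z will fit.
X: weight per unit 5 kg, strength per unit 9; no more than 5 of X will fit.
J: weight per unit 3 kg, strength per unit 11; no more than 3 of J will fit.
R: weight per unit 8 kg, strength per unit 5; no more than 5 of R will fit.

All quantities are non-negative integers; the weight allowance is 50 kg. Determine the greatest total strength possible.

Take 5×X, 3×J, and 2×R: weight 50 ≤ 50, strength 5·9 + 3·11 + 2·5 = 88.
J has the best ratio (11/3) and is taken to its limit of 3; remaining capacity is filled optimally with the others.

88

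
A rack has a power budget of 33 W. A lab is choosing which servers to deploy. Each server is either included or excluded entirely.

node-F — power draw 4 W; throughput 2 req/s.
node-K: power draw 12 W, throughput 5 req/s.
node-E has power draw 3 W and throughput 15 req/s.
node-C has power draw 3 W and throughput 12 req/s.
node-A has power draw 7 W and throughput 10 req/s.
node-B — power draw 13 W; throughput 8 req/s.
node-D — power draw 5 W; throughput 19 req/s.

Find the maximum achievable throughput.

64

This is a 0-1 knapsack instance.
node-K + node-E + node-C + node-A + node-D: power draw 12 + 3 + 3 + 7 + 5 = 30 ≤ 33, throughput 5 + 15 + 12 + 10 + 19 = 61.
node-E + node-C + node-A + node-B + node-D: power draw 3 + 3 + 7 + 13 + 5 = 31 ≤ 33, throughput 15 + 12 + 10 + 8 + 19 = 64.
Best is node-E, node-C, node-A, node-B, and node-D with total throughput 64.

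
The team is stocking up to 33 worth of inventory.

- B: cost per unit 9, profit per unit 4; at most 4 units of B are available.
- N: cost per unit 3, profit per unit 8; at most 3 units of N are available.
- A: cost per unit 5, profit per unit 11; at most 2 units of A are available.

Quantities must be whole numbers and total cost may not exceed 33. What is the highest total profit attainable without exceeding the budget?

Take 1×B, 3×N, and 2×A: cost 28 ≤ 33, profit 1·4 + 3·8 + 2·11 = 50.
N has the best ratio (8/3) and is taken to its limit of 3; remaining capacity is filled optimally with the others.

50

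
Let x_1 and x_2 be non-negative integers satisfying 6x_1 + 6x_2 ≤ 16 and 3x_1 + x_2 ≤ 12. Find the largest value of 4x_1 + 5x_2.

Relaxing integrality, the LP optimum is 13.33 at (x_1,x_2) = (0, 2.67), which is not an integer point.
(x_1,x_2)=(0,2): 6·0+6·2=12≤16, 3·0+1·2=2≤12, objective 10.
(x_1,x_2)=(1,1): 6·1+6·1=12≤16, 3·1+1·1=4≤12, objective 9.
(x_1,x_2)=(0,1): 6·0+6·1=6≤16, 3·0+1·1=1≤12, objective 5.
Maximum is 10 at (x_1,x_2)=(0,2).

10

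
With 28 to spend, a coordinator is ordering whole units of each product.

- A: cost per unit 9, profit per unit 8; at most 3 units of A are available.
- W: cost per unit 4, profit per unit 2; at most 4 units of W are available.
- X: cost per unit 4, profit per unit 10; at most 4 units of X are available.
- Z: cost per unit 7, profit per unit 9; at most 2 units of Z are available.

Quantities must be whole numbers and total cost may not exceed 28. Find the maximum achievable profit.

51

This is a bounded integer knapsack.
X has the best ratio (10/4); taking only X gives at most 4×10 = 40 (stopped by the supply cap of 4).
Mixing does better — 1×W, 4×X, and 1×Z: cost 27 ≤ 28, profit 1·2 + 4·10 + 1·9 = 51.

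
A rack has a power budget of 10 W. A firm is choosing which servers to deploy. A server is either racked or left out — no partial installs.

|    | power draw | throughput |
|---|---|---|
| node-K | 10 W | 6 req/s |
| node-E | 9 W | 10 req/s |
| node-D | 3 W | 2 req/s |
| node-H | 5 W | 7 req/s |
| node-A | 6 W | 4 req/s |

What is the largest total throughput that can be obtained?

10

Allowing fractional choices, the relaxed optimum would be about 12.6, but servers are indivisible.
node-D + node-H: power draw 3 + 5 = 8 ≤ 10, throughput 2 + 7 = 9.
node-H: power draw 5 ≤ 10, throughput 7.
node-E: power draw 9 ≤ 10, throughput 10.
Best is node-E with total throughput 10.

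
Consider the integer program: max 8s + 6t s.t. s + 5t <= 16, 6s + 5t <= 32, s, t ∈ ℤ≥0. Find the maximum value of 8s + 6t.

Relaxing integrality, the LP optimum is 42.67 at (s,t) = (5.33, 0), which is not an integer point.
(s,t)=(5,0): 1·5+5·0=5≤16, 6·5+5·0=30≤32, objective 40.
(s,t)=(4,1): 1·4+5·1=9≤16, 6·4+5·1=29≤32, objective 38.
No feasible integer point exceeds 40.

40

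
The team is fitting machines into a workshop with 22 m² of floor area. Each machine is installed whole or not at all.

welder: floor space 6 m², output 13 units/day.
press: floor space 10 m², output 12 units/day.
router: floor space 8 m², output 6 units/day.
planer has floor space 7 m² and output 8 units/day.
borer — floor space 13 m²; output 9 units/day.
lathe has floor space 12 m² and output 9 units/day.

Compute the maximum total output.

This is an integer program with binary decision variables.
Allowing fractional choices, the relaxed optimum would be about 31.9, but machines are indivisible.
welder + lathe: floor space 6 + 12 = 18 ≤ 22, output 13 + 9 = 22.
welder + router + planer: floor space 6 + 8 + 7 = 21 ≤ 22, output 13 + 6 + 8 = 27.
welder + press: floor space 6 + 10 = 16 ≤ 22, output 13 + 12 = 25.
Best is welder, router, and planer with total output 27.

27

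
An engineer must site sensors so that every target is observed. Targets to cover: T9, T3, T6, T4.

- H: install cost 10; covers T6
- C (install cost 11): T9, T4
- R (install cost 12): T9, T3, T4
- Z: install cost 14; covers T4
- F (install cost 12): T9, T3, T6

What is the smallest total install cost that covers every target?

22

Choose H and R: together they cover T9, T3, T6, T4 — every target.
Total install cost: 10 + 12 = 22.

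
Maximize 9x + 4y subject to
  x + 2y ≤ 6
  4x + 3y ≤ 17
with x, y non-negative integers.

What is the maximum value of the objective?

(x,y)=(4,0) is feasible, giving 36.
(x,y)=(3,1) is feasible, giving 31.
No feasible integer point exceeds 36.

36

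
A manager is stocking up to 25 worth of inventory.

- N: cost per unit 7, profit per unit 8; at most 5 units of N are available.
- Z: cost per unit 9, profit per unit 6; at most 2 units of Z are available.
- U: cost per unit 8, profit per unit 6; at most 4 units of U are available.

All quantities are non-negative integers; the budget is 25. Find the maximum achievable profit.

Take 3×N: cost 21 ≤ 25, profit 3·8 = 24.
No other integer combination yields more.

24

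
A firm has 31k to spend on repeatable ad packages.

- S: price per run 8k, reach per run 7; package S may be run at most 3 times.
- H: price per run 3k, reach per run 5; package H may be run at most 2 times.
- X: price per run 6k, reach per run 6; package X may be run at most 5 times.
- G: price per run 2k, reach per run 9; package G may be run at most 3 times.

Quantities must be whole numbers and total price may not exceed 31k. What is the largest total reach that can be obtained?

This is a bounded integer knapsack.
Take 2×H, 3×X, and 3×G: price 30 ≤ 31, reach 2·5 + 3·6 + 3·9 = 55.
G has the best ratio (9/2) and is taken to its limit of 3; remaining capacity is filled optimally with the others.

55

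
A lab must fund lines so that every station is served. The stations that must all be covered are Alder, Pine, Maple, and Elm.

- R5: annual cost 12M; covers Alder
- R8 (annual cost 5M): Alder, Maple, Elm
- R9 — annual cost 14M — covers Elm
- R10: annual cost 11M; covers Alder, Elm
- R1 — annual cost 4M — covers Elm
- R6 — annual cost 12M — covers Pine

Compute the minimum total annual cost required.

17

Choose R8 and R6: together they cover Alder, Pine, Maple, Elm — every station.
Total annual cost: 5 + 12 = 17.
No cover costs less than 17.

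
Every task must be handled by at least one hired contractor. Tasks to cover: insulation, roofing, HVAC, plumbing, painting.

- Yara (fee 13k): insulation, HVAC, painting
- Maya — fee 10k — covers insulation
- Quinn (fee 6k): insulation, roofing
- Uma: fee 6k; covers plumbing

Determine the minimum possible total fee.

Choose Yara, Quinn, and Uma: together they cover insulation, roofing, HVAC, plumbing, painting — every task.
Total fee: 13 + 6 + 6 = 25.

25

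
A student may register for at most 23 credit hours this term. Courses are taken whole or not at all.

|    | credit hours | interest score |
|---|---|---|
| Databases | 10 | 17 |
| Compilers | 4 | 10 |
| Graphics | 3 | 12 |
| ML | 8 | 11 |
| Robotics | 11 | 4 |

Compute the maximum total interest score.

Allowing fractional choices, the relaxed optimum would be about 47.2, but courses are indivisible.
Databases + Compilers + Graphics: credit hours 10 + 4 + 3 = 17 ≤ 23, interest score 17 + 10 + 12 = 39.
Databases + Graphics + ML: credit hours 10 + 3 + 8 = 21 ≤ 23, interest score 17 + 12 + 11 = 40.
Databases + Compilers + ML: credit hours 10 + 4 + 8 = 22 ≤ 23, interest score 17 + 10 + 11 = 38.
Best is Databases, Graphics, and ML with total interest score 40.

40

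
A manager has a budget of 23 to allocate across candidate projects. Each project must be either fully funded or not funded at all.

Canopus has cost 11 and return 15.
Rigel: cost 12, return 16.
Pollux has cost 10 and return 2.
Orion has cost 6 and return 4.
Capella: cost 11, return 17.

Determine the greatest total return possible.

Take Rigel and Capella: cost 12 + 11 = 23 ≤ 23, return 16 + 17 = 33.
No other feasible combination does better.

33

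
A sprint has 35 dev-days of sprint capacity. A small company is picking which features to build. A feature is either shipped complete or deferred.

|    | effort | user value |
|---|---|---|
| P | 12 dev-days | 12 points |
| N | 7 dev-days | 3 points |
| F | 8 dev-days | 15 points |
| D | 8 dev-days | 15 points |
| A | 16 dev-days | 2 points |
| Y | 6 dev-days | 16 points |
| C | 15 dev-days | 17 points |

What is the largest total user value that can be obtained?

58

Take P, F, D, and Y: effort 12 + 8 + 8 + 6 = 34 ≤ 35, user value 12 + 15 + 15 + 16 = 58.
No other feasible combination does better.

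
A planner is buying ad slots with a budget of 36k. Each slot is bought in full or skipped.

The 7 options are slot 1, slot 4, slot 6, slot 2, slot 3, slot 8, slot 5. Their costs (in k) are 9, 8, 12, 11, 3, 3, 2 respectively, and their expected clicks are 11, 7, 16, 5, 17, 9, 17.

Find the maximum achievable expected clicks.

Take slot 1, slot 6, slot 3, slot 8, and slot 5: cost 9 + 12 + 3 + 3 + 2 = 29 ≤ 36, expected clicks 11 + 16 + 17 + 9 + 17 = 70.
No other feasible combination does better.

70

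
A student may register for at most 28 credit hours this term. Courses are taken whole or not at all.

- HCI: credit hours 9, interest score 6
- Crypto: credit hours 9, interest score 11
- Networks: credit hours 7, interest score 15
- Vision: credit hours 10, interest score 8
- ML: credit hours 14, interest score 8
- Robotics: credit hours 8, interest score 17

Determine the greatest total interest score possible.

Networks + Vision + Robotics: credit hours 7 + 10 + 8 = 25 ≤ 28, interest score 15 + 8 + 17 = 40.
Crypto + Networks + Robotics: credit hours 9 + 7 + 8 = 24 ≤ 28, interest score 11 + 15 + 17 = 43.
HCI + Networks + Robotics: credit hours 9 + 7 + 8 = 24 ≤ 28, interest score 6 + 15 + 17 = 38.
Best is Crypto, Networks, and Robotics with total interest score 43.

43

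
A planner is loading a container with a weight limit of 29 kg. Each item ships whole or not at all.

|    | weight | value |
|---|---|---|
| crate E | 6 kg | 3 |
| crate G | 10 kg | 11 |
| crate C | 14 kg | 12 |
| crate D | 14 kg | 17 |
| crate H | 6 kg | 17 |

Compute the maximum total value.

37

Treat it as a binary knapsack problem.
Take crate E, crate D, and crate H: weight 6 + 14 + 6 = 26 ≤ 29, value 3 + 17 + 17 = 37.
No other feasible combination does better.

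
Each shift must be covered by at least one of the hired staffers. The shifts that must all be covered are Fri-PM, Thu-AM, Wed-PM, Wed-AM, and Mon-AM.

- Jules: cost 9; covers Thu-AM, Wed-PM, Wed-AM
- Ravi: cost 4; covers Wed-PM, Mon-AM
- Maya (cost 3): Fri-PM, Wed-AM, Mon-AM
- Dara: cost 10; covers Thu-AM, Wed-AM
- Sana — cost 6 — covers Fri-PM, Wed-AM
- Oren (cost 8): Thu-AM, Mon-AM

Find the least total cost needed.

12

The greedy cost-per-new-shift heuristic would pick Maya, Ravi, and Oren for 15, but a cheaper cover exists.
Choose Jules and Maya: together they cover Fri-PM, Thu-AM, Wed-PM, Wed-AM, Mon-AM — every shift.
Total cost: 9 + 3 = 12.
No cover costs less than 12.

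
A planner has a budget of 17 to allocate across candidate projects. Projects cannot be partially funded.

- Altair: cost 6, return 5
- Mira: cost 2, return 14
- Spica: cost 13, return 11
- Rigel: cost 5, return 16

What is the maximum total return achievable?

35

Allowing fractional choices, the relaxed optimum would be about 38.5, but projects are indivisible.
Mira + Spica: cost 2 + 13 = 15 ≤ 17, return 14 + 11 = 25.
Mira + Rigel: cost 2 + 5 = 7 ≤ 17, return 14 + 16 = 30.
Altair + Mira + Rigel: cost 6 + 2 + 5 = 13 ≤ 17, return 5 + 14 + 16 = 35.
Best is Altair, Mira, and Rigel with total return 35.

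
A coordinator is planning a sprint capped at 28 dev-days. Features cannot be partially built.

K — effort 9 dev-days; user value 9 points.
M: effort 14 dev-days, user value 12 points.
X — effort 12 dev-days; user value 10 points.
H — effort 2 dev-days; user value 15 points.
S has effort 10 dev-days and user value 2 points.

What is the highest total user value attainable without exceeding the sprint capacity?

Take M, X, and H: effort 14 + 12 + 2 = 28 ≤ 28, user value 12 + 10 + 15 = 37.
No other feasible combination does better.

37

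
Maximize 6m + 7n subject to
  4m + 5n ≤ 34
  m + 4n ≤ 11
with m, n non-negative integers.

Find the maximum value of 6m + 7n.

49

The continuous relaxation peaks at (8.5, 0) with value 51.00; rounding to a feasible lattice point costs some objective.
(m,n)=(7,1) is feasible, giving 49.
(m,n)=(8,0) is feasible, giving 48.
No feasible integer point exceeds 49.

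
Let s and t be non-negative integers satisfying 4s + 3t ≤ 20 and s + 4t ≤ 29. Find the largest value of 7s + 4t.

(s,t)=(5,0): 4·5+3·0=20≤20, 1·5+4·0=5≤29, objective 35.
(s,t)=(4,1): 4·4+3·1=19≤20, 1·4+4·1=8≤29, objective 32.
(s,t)=(4,0): 4·4+3·0=16≤20, 1·4+4·0=4≤29, objective 28.
No feasible integer point exceeds 35.

35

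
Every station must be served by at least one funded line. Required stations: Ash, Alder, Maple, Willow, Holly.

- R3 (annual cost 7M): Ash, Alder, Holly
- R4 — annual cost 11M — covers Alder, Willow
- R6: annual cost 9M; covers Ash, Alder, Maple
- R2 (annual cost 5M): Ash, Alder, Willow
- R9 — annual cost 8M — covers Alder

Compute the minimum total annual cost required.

This is an integer covering problem.
Choose R3, R6, and R2: together they cover Ash, Alder, Maple, Willow, Holly — every station.
Total annual cost: 7 + 9 + 5 = 21.

21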